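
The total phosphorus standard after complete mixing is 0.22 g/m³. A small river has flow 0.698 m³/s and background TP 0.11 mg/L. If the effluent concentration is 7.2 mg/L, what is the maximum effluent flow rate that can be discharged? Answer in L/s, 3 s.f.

11.0 L/s

Mass balance at complete mixing: C_std·(Q_w + Q_r) = Q_w·C_e + Q_r·C_b.
Rearranging, Q_w = Q_r·(C_std − C_b)/(C_e − C_std) = 0.698·(0.22 − 0.11) / (7.2 − 0.22) = 0.011 m³/s.
= 11 L/s.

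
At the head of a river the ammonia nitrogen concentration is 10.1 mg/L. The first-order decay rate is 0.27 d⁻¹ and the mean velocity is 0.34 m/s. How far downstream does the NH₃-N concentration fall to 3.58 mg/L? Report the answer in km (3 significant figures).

113 km

From C = C₀·e^(−kt), t = ln(C₀/C)/k = ln(10.1/3.58)/0.27 = 1.037/0.27 = 3.841 d.
Distance = v·t = 0.34 m/s × 3.319e+05 s = 1.128e+05 m = 112.8 km.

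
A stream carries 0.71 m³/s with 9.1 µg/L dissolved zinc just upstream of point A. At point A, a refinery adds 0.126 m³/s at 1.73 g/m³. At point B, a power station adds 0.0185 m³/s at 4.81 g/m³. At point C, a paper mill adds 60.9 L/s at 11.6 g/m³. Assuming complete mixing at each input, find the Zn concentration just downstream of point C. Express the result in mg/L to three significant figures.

9.1 µg/L = 0.0091 mg/L.
After input A: C = (0.71·0.0091 + 0.126·1.73) / 0.836 = 0.2685 mg/L.
After input B: C = (0.836·0.2685 + 0.0185·4.81) / 0.8545 = 0.3668 mg/L.
60.9 L/s = 0.0609 m³/s.
After input C: C = (0.8545·0.3668 + 0.0609·11.6) / 0.9154 = 1.114 mg/L.

1.11 mg/L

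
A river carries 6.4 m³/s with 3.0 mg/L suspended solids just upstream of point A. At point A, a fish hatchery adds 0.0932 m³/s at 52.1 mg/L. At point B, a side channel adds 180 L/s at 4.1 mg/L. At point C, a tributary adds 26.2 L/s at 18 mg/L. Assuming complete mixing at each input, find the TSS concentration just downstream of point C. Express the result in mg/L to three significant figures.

After input A: C = (6.4·3 + 0.0932·52.1) / 6.493 = 3.705 mg/L.
180 L/s = 0.18 m³/s.
After input B: C = (6.493·3.705 + 0.18·4.1) / 6.673 = 3.715 mg/L.
26.2 L/s = 0.0262 m³/s.
After input C: C = (6.673·3.715 + 0.0262·18) / 6.699 = 3.771 mg/L.

3.77 mg/L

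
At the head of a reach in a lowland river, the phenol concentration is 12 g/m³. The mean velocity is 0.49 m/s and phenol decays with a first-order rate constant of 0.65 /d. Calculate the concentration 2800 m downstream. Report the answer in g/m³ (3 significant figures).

11.5 g/m³

Travel time t = 2800 m / 0.49 m/s = 2800/0.49 = 5714 s = 0.06614 d.
First-order decay: C = 12·exp(−0.65·0.06614) = 12·0.9579 = 11.5 g/m³.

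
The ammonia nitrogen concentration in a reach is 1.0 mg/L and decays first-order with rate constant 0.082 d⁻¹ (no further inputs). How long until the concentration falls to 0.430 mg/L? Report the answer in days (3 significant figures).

t = ln(C₀/C)/k = ln(1.0/0.430)/0.082 = 0.844/0.082 = 10.29 d.

10.3 d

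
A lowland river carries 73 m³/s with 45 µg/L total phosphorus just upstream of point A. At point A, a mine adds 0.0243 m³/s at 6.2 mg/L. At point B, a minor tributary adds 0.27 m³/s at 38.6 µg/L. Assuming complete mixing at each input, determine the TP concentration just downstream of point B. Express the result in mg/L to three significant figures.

45 µg/L = 0.045 mg/L.
After input A: C = (73·0.045 + 0.0243·6.2) / 73.02 = 0.04705 mg/L.
38.6 µg/L = 0.0386 mg/L.
After input B: C = (73.02·0.04705 + 0.27·0.0386) / 73.29 = 0.04702 mg/L.

0.0470 mg/L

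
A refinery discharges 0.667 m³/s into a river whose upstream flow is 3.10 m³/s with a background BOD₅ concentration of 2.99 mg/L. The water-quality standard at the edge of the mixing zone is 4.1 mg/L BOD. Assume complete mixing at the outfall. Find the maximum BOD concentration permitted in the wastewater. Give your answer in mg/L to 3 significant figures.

Mass balance: 4.1·3.767 = 0.667·Cₑ + 3.1·2.99.
Cₑ = (15.44 − 9.269) / 0.667 = 9.259 mg/L.

9.26 mg/L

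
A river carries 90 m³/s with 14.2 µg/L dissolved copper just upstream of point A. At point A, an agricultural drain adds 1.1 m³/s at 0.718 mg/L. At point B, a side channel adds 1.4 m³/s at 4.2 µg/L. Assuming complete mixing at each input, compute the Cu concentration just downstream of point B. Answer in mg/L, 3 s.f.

14.2 µg/L = 0.0142 mg/L.
After input A: C = (90·0.0142 + 1.1·0.718) / 91.1 = 0.0227 mg/L.
4.2 µg/L = 0.0042 mg/L.
After input B: C = (91.1·0.0227 + 1.4·0.0042) / 92.5 = 0.02242 mg/L.

0.0224 mg/L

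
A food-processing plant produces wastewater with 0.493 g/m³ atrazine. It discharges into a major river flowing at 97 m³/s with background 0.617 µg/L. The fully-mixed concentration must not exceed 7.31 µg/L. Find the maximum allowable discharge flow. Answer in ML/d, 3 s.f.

0.617 µg/L = 0.000617 mg/L.
7.31 µg/L = 0.00731 mg/L.
Mass balance at complete mixing: C_std·(Q_w + Q_r) = Q_w·C_e + Q_r·C_b.
Rearranging, Q_w = Q_r·(C_std − C_b)/(C_e − C_std) = 97·(0.00731 − 0.000617) / (0.493 − 0.00731) = 1.337 m³/s.
= 115.5 ML/d.

115 ML/d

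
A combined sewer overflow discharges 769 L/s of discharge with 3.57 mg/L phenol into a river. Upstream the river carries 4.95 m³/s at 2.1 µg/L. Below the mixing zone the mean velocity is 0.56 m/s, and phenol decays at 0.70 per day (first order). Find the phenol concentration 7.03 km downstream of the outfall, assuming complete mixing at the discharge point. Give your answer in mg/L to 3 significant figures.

769 L/s = 0.769 m³/s.
2.1 µg/L = 0.0021 mg/L.
After complete mixing, C₀ = (0.769·3.57 + 4.95·0.0021) / 5.719 = 0.4819 mg/L.
Travel time t = 7030 m / 0.56 m/s = 1.255e+04 s = 0.1453 d.
C = 0.4819·exp(−0.70·0.1453) = 0.4819·0.9033 = 0.4353 mg/L.

0.435 mg/L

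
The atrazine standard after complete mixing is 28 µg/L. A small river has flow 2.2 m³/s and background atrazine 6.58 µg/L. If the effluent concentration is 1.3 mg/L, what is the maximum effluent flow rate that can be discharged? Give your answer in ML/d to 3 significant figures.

3.20 ML/d

6.58 µg/L = 0.00658 mg/L.
28 µg/L = 0.028 mg/L.
Mass balance at complete mixing: C_std·(Q_w + Q_r) = Q_w·C_e + Q_r·C_b.
Rearranging, Q_w = Q_r·(C_std − C_b)/(C_e − C_std) = 2.2·(0.028 − 0.00658) / (1.3 − 0.028) = 0.03705 m³/s.
= 3.201 ML/d.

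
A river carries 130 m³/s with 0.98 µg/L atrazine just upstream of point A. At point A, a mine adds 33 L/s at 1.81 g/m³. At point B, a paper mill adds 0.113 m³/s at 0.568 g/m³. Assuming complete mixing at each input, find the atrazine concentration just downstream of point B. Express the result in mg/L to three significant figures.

0.00193 mg/L

0.98 µg/L = 0.00098 mg/L.
33 L/s = 0.033 m³/s.
After input A: C = (130·0.00098 + 0.033·1.81) / 130 = 0.001439 mg/L.
After input B: C = (130·0.001439 + 0.113·0.568) / 130.1 = 0.001931 mg/L.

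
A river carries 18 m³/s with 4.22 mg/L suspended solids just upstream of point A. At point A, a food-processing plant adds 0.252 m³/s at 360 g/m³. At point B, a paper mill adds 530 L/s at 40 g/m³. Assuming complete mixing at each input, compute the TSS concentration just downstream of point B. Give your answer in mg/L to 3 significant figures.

After input A: C = (18·4.22 + 0.252·360) / 18.25 = 9.132 mg/L.
530 L/s = 0.53 m³/s.
After input B: C = (18.25·9.132 + 0.53·40) / 18.78 = 10 mg/L.

10.0 mg/L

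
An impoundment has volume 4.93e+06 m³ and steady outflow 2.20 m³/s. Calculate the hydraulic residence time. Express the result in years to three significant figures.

0.0710 yr

Q = 2.20 m³/s × 3.156e+07 s/yr = 6.943e+07 m³/yr.
Hydraulic residence time τ = V/Q = 4.93e+06/6.943e+07 = 0.07101 yr.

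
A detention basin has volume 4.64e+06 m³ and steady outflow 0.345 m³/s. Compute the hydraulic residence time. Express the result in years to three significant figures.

Q = 0.345 m³/s × 3.156e+07 s/yr = 1.089e+07 m³/yr.
Hydraulic residence time τ = V/Q = 4.64e+06/1.089e+07 = 0.4262 yr.

0.426 yr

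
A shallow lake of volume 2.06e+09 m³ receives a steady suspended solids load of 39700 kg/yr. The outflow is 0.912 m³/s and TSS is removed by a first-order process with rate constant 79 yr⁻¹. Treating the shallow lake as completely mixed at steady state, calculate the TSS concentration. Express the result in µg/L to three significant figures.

0.244 µg/L

Outflow Q = 0.912 m³/s × 3.156e+07 s/yr = 2.878e+07 m³/yr.
Steady-state CSTR mass balance: W = Q·C + k·V·C, so C = W/(Q + kV).
Q + kV = 2.878e+07 + 79·2.06e+09 = 1.628e+11 m³/yr.
C = 39700/1.628e+11 = 2.439e-07 kg/m³ = 0.0002439 mg/L = 0.2439 µg/L.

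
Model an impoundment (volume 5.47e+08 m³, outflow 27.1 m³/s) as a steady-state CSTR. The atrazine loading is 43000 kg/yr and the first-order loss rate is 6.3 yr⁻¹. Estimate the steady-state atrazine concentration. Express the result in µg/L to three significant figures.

10.0 µg/L

Outflow Q = 27.1 m³/s × 3.156e+07 s/yr = 8.552e+08 m³/yr.
Steady-state CSTR mass balance: W = Q·C + k·V·C, so C = W/(Q + kV).
Q + kV = 8.552e+08 + 6.3·5.47e+08 = 4.301e+09 m³/yr.
C = 43000/4.301e+09 = 9.997e-06 kg/m³ = 0.009997 mg/L = 9.997 µg/L.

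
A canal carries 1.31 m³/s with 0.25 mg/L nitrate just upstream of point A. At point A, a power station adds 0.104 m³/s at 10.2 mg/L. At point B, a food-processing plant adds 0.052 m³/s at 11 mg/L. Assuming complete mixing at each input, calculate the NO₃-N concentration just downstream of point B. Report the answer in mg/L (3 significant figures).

After input A: C = (1.31·0.25 + 0.104·10.2) / 1.414 = 0.9818 mg/L.
After input B: C = (1.414·0.9818 + 0.052·11) / 1.466 = 1.337 mg/L.

1.34 mg/L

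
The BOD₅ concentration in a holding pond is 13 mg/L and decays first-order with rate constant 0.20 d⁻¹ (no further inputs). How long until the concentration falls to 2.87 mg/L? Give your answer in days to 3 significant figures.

7.55 d

t = ln(C₀/C)/k = ln(13/2.87)/0.20 = 1.511/0.20 = 7.553 d.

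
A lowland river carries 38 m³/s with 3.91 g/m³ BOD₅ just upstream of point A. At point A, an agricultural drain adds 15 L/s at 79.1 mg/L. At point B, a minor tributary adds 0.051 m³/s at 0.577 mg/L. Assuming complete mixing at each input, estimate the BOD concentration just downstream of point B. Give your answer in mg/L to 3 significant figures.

15 L/s = 0.015 m³/s.
After input A: C = (38·3.91 + 0.015·79.1) / 38.02 = 3.94 mg/L.
After input B: C = (38.02·3.94 + 0.051·0.577) / 38.07 = 3.935 mg/L.

3.94 mg/L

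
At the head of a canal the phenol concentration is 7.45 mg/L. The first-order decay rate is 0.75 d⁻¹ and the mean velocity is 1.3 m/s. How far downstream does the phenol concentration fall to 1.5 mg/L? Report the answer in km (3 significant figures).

240 km

From C = C₀·e^(−kt), t = ln(C₀/C)/k = ln(7.45/1.5)/0.75 = 1.603/0.75 = 2.137 d.
Distance = v·t = 1.3 m/s × 1.846e+05 s = 2.4e+05 m = 240 km.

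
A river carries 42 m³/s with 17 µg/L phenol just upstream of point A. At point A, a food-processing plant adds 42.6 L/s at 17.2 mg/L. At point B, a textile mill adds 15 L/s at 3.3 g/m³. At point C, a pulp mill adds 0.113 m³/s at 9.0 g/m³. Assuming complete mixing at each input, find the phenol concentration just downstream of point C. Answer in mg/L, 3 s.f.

17 µg/L = 0.017 mg/L.
42.6 L/s = 0.0426 m³/s.
After input A: C = (42·0.017 + 0.0426·17.2) / 42.04 = 0.03441 mg/L.
15 L/s = 0.015 m³/s.
After input B: C = (42.04·0.03441 + 0.015·3.3) / 42.06 = 0.03558 mg/L.
After input C: C = (42.06·0.03558 + 0.113·9) / 42.17 = 0.0596 mg/L.

0.0596 mg/L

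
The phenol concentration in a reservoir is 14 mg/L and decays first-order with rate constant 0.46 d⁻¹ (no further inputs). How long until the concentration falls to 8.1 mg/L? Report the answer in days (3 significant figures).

t = ln(C₀/C)/k = ln(14/8.1)/0.46 = 0.5472/0.46 = 1.19 d.

1.19 d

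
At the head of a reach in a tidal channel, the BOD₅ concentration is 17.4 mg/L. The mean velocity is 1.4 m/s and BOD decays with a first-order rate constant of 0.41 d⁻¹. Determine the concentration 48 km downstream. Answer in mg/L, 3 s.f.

14.8 mg/L

Travel time t = 48 km / 1.4 m/s = 4.8e+04/1.4 = 3.429e+04 s = 0.3968 d.
First-order decay: C = 17.4·exp(−0.41·0.3968) = 17.4·0.8498 = 14.79 mg/L.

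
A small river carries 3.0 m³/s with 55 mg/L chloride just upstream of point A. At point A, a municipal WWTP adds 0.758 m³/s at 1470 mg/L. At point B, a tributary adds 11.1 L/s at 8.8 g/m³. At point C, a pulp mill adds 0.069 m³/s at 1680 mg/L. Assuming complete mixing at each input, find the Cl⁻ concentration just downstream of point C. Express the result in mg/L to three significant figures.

After input A: C = (3·55 + 0.758·1470) / 3.758 = 340.4 mg/L.
11.1 L/s = 0.0111 m³/s.
After input B: C = (3.758·340.4 + 0.0111·8.8) / 3.769 = 339.4 mg/L.
After input C: C = (3.769·339.4 + 0.069·1680) / 3.838 = 363.5 mg/L.

364 mg/L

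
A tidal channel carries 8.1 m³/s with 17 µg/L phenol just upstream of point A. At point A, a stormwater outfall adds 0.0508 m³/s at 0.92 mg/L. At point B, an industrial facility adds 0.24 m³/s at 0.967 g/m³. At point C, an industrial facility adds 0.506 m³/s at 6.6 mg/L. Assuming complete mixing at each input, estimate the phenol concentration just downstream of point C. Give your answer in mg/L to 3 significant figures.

0.422 mg/L

17 µg/L = 0.017 mg/L.
After input A: C = (8.1·0.017 + 0.0508·0.92) / 8.151 = 0.02263 mg/L.
After input B: C = (8.151·0.02263 + 0.24·0.967) / 8.391 = 0.04964 mg/L.
After input C: C = (8.391·0.04964 + 0.506·6.6) / 8.897 = 0.4222 mg/L.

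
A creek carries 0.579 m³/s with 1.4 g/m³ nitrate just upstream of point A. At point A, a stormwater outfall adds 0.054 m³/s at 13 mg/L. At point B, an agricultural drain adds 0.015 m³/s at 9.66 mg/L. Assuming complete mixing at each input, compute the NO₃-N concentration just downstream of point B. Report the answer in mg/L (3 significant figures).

After input A: C = (0.579·1.4 + 0.054·13) / 0.633 = 2.39 mg/L.
After input B: C = (0.633·2.39 + 0.015·9.66) / 0.648 = 2.558 mg/L.

2.56 mg/L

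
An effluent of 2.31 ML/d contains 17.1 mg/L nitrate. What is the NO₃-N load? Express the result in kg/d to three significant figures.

2.31 ML/d = 0.02674 m³/s.
Mass flux = Q·C = 0.02674 m³/s × 17.1 g/m³ = 0.4572 g/s.
= 0.4572 g/s × 86.4 = 39.5 kg/d.

39.5 kg/d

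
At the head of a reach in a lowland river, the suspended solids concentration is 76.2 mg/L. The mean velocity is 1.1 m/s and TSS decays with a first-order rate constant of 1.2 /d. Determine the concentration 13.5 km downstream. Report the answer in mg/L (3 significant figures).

Travel time t = 13.5 km / 1.1 m/s = 1.35e+04/1.1 = 1.227e+04 s = 0.142 d.
First-order decay: C = 76.2·exp(−1.2·0.142) = 76.2·0.8433 = 64.26 mg/L.

64.3 mg/L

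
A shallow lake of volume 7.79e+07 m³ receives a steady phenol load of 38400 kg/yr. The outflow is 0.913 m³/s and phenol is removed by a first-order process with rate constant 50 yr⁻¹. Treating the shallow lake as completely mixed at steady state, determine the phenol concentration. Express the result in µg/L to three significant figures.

Outflow Q = 0.913 m³/s × 3.156e+07 s/yr = 2.881e+07 m³/yr.
Steady-state CSTR mass balance: W = Q·C + k·V·C, so C = W/(Q + kV).
Q + kV = 2.881e+07 + 50·7.79e+07 = 3.924e+09 m³/yr.
C = 38400/3.924e+09 = 9.786e-06 kg/m³ = 0.009786 mg/L = 9.786 µg/L.

9.79 µg/L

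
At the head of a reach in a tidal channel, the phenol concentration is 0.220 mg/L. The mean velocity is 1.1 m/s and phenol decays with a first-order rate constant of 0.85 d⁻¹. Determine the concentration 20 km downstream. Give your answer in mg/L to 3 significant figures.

Travel time t = 20 km / 1.1 m/s = 2e+04/1.1 = 1.818e+04 s = 0.2104 d.
First-order decay: C = 0.220·exp(−0.85·0.2104) = 0.220·0.8362 = 0.184 mg/L.

0.184 mg/L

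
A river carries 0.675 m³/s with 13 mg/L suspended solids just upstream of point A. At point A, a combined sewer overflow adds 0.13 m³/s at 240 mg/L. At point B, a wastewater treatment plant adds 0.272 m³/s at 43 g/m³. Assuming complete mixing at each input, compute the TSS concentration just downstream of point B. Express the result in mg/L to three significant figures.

48.0 mg/L

After input A: C = (0.675·13 + 0.13·240) / 0.805 = 49.66 mg/L.
After input B: C = (0.805·49.66 + 0.272·43) / 1.077 = 47.98 mg/L.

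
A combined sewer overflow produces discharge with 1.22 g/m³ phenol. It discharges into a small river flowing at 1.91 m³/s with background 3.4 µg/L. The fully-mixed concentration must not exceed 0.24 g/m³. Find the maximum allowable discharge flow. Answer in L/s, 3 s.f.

461 L/s

3.4 µg/L = 0.0034 mg/L.
Mass balance at complete mixing: C_std·(Q_w + Q_r) = Q_w·C_e + Q_r·C_b.
Rearranging, Q_w = Q_r·(C_std − C_b)/(C_e − C_std) = 1.91·(0.24 − 0.0034) / (1.22 − 0.24) = 0.4611 m³/s.
= 461.1 L/s.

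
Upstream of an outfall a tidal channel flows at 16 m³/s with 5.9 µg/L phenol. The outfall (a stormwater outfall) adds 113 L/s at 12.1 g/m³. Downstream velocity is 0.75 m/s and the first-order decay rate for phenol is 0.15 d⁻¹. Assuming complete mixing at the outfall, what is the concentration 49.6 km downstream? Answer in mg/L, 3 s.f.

113 L/s = 0.113 m³/s.
5.9 µg/L = 0.0059 mg/L.
After complete mixing, C₀ = (0.113·12.1 + 16·0.0059) / 16.11 = 0.09072 mg/L.
Travel time t = 4.96e+04 m / 0.75 m/s = 6.613e+04 s = 0.7654 d.
C = 0.09072·exp(−0.15·0.7654) = 0.09072·0.8915 = 0.08088 mg/L.

0.0809 mg/L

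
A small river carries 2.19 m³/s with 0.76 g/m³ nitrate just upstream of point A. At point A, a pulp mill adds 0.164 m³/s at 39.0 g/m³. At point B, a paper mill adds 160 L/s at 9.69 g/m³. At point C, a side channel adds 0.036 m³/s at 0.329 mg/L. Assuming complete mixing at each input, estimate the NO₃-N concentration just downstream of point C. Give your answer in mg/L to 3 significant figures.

3.77 mg/L

After input A: C = (2.19·0.76 + 0.164·39) / 2.354 = 3.424 mg/L.
160 L/s = 0.16 m³/s.
After input B: C = (2.354·3.424 + 0.16·9.69) / 2.514 = 3.823 mg/L.
After input C: C = (2.514·3.823 + 0.036·0.329) / 2.55 = 3.774 mg/L.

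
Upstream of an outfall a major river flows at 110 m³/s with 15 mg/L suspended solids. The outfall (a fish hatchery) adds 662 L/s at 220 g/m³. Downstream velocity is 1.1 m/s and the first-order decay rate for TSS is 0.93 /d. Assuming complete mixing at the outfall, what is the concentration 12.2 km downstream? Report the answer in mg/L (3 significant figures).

662 L/s = 0.662 m³/s.
After complete mixing, C₀ = (0.662·220 + 110·15) / 110.7 = 16.23 mg/L.
Travel time t = 1.22e+04 m / 1.1 m/s = 1.109e+04 s = 0.1284 d.
C = 16.23·exp(−0.93·0.1284) = 16.23·0.8875 = 14.4 mg/L.

14.4 mg/L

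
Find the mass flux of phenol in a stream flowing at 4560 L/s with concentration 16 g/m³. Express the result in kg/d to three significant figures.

4560 L/s = 4.56 m³/s.
Mass flux = Q·C = 4.56 m³/s × 16 g/m³ = 72.96 g/s.
= 72.96 g/s × 86.4 = 6304 kg/d.

6300 kg/d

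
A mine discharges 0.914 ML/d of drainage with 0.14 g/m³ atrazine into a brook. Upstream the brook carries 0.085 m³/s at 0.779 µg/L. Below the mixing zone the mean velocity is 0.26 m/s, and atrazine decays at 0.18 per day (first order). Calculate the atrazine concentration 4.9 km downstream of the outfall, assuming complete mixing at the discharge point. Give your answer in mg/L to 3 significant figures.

0.0156 mg/L

0.914 ML/d = 0.01058 m³/s.
0.779 µg/L = 0.000779 mg/L.
After complete mixing, C₀ = (0.01058·0.14 + 0.085·0.000779) / 0.09558 = 0.01619 mg/L.
Travel time t = 4900 m / 0.26 m/s = 1.885e+04 s = 0.2181 d.
C = 0.01619·exp(−0.18·0.2181) = 0.01619·0.9615 = 0.01556 mg/L.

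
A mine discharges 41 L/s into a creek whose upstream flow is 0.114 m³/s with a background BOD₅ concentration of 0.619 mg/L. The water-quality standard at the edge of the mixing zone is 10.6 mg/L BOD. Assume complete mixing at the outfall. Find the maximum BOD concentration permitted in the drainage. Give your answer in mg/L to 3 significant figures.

41 L/s = 0.041 m³/s.
Mass balance: 10.6·0.155 = 0.041·Cₑ + 0.114·0.619.
Cₑ = (1.643 − 0.07057) / 0.041 = 38.35 mg/L.

38.4 mg/L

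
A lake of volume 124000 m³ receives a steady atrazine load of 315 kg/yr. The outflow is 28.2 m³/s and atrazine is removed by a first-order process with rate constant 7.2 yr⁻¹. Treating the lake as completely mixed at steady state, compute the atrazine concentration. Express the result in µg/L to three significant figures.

Outflow Q = 28.2 m³/s × 3.156e+07 s/yr = 8.899e+08 m³/yr.
Steady-state CSTR mass balance: W = Q·C + k·V·C, so C = W/(Q + kV).
Q + kV = 8.899e+08 + 7.2·124000 = 8.908e+08 m³/yr.
C = 315/8.908e+08 = 3.536e-07 kg/m³ = 0.0003536 mg/L = 0.3536 µg/L.

0.354 µg/L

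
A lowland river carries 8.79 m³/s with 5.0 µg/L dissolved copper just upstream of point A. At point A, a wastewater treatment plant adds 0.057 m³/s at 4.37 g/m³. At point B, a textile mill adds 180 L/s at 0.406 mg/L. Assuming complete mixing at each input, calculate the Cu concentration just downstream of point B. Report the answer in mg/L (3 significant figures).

0.0406 mg/L

5.0 µg/L = 0.005 mg/L.
After input A: C = (8.79·0.005 + 0.057·4.37) / 8.847 = 0.03312 mg/L.
180 L/s = 0.18 m³/s.
After input B: C = (8.847·0.03312 + 0.18·0.406) / 9.027 = 0.04056 mg/L.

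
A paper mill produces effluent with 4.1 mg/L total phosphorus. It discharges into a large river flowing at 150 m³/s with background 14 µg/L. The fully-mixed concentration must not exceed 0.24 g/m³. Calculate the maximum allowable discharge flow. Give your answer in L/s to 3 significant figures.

14 µg/L = 0.014 mg/L.
Mass balance at complete mixing: C_std·(Q_w + Q_r) = Q_w·C_e + Q_r·C_b.
Rearranging, Q_w = Q_r·(C_std − C_b)/(C_e − C_std) = 150·(0.24 − 0.014) / (4.1 − 0.24) = 8.782 m³/s.
= 8782 L/s.

8780 L/s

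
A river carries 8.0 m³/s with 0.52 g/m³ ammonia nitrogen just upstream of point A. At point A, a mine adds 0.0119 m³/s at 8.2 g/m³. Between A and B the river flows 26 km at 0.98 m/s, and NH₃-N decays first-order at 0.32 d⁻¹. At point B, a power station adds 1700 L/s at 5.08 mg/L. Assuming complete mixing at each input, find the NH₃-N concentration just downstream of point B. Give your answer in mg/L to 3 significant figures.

After input A: C = (8·0.52 + 0.0119·8.2) / 8.012 = 0.5314 mg/L.
Over the 26 km reach to input B (t = 2.653e+04 s = 0.3071 d), decay gives C = 0.5314·exp(−0.32·0.3071) = 0.4817 mg/L.
1700 L/s = 1.7 m³/s.
After input B: C = (8.012·0.4817 + 1.7·5.08) / 9.712 = 1.287 mg/L.

1.29 mg/L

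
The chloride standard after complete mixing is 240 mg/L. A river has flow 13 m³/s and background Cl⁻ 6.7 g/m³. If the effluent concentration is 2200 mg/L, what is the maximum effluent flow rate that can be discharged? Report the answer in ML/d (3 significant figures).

134 ML/d

Mass balance at complete mixing: C_std·(Q_w + Q_r) = Q_w·C_e + Q_r·C_b.
Rearranging, Q_w = Q_r·(C_std − C_b)/(C_e − C_std) = 13·(240 − 6.7) / (2200 − 240) = 1.547 m³/s.
= 133.7 ML/d.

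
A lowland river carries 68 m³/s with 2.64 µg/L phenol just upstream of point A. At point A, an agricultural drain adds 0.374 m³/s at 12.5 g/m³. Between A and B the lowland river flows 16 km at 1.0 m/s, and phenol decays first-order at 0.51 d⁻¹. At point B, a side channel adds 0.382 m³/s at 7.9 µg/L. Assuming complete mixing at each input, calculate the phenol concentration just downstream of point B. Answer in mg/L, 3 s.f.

0.0643 mg/L

2.64 µg/L = 0.00264 mg/L.
After input A: C = (68·0.00264 + 0.374·12.5) / 68.37 = 0.071 mg/L.
Over the 16 km reach to input B (t = 1.6e+04 s = 0.1852 d), decay gives C = 0.071·exp(−0.51·0.1852) = 0.0646 mg/L.
7.9 µg/L = 0.0079 mg/L.
After input B: C = (68.37·0.0646 + 0.382·0.0079) / 68.76 = 0.06429 mg/L.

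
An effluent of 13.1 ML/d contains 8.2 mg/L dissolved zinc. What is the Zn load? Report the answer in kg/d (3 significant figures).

13.1 ML/d = 0.1516 m³/s.
Mass flux = Q·C = 0.1516 m³/s × 8.2 g/m³ = 1.243 g/s.
= 1.243 g/s × 86.4 = 107.4 kg/d.

107 kg/d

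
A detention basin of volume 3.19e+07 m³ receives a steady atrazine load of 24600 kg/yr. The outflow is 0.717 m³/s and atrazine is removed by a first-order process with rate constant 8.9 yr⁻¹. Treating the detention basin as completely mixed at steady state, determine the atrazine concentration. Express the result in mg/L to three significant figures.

0.0803 mg/L

Outflow Q = 0.717 m³/s × 3.156e+07 s/yr = 2.263e+07 m³/yr.
Steady-state CSTR mass balance: W = Q·C + k·V·C, so C = W/(Q + kV).
Q + kV = 2.263e+07 + 8.9·3.19e+07 = 3.065e+08 m³/yr.
C = 24600/3.065e+08 = 8.025e-05 kg/m³ = 0.08025 mg/L.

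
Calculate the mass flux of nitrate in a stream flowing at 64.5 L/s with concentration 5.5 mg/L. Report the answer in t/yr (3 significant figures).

11.2 t/yr

64.5 L/s = 0.0645 m³/s.
Mass flux = Q·C = 0.0645 m³/s × 5.5 g/m³ = 0.3548 g/s.
= 0.3548 g/s × 31.56 = 11.2 t/yr.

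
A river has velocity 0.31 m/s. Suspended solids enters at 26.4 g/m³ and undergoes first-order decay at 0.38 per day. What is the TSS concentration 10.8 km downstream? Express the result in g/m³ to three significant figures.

22.6 g/m³

Travel time t = 10.8 km / 0.31 m/s = 1.08e+04/0.31 = 3.484e+04 s = 0.4032 d.
First-order decay: C = 26.4·exp(−0.38·0.4032) = 26.4·0.8579 = 22.65 g/m³.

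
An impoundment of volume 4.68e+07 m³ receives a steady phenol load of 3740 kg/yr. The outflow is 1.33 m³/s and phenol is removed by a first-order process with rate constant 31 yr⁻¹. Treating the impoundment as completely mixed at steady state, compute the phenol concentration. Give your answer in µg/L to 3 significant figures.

2.51 µg/L

Outflow Q = 1.33 m³/s × 3.156e+07 s/yr = 4.197e+07 m³/yr.
Steady-state CSTR mass balance: W = Q·C + k·V·C, so C = W/(Q + kV).
Q + kV = 4.197e+07 + 31·4.68e+07 = 1.493e+09 m³/yr.
C = 3740/1.493e+09 = 2.505e-06 kg/m³ = 0.002505 mg/L = 2.505 µg/L.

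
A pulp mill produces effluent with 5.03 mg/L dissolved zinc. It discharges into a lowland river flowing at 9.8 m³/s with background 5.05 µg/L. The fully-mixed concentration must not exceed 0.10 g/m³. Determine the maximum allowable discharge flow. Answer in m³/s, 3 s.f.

5.05 µg/L = 0.00505 mg/L.
Mass balance at complete mixing: C_std·(Q_w + Q_r) = Q_w·C_e + Q_r·C_b.
Rearranging, Q_w = Q_r·(C_std − C_b)/(C_e − C_std) = 9.8·(0.1 − 0.00505) / (5.03 − 0.1) = 0.1887 m³/s.

0.189 m³/s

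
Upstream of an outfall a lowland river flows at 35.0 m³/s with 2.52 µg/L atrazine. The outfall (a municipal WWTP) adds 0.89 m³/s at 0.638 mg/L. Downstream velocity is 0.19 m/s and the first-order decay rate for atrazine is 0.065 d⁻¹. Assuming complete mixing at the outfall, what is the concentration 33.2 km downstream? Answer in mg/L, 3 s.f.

0.0160 mg/L

2.52 µg/L = 0.00252 mg/L.
After complete mixing, C₀ = (0.89·0.638 + 35·0.00252) / 35.89 = 0.01828 mg/L.
Travel time t = 3.32e+04 m / 0.19 m/s = 1.747e+05 s = 2.022 d.
C = 0.01828·exp(−0.065·2.022) = 0.01828·0.8768 = 0.01603 mg/L.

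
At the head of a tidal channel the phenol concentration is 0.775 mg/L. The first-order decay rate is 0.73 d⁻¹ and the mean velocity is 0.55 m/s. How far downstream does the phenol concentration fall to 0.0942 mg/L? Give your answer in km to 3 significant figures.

137 km

From C = C₀·e^(−kt), t = ln(C₀/C)/k = ln(0.775/0.0942)/0.73 = 2.107/0.73 = 2.887 d.
Distance = v·t = 0.55 m/s × 2.494e+05 s = 1.372e+05 m = 137.2 km.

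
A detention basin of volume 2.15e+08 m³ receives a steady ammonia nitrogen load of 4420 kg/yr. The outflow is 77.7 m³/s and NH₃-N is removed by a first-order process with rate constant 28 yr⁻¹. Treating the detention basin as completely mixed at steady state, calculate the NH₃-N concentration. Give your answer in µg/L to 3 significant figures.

Outflow Q = 77.7 m³/s × 3.156e+07 s/yr = 2.452e+09 m³/yr.
Steady-state CSTR mass balance: W = Q·C + k·V·C, so C = W/(Q + kV).
Q + kV = 2.452e+09 + 28·2.15e+08 = 8.472e+09 m³/yr.
C = 4420/8.472e+09 = 5.217e-07 kg/m³ = 0.0005217 mg/L = 0.5217 µg/L.

0.522 µg/L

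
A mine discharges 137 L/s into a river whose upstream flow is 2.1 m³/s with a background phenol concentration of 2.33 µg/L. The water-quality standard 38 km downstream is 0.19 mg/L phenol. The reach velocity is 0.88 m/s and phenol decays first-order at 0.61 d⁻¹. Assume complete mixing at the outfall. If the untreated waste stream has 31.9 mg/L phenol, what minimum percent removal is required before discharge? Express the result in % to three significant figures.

137 L/s = 0.137 m³/s.
2.33 µg/L = 0.00233 mg/L.
Travel time to the compliance point: t = 3.8e+04/0.88 = 4.318e+04 s = 0.4998 d; decay factor exp(−0.61·0.4998) = 0.7372.
So the concentration just after mixing may be at most 0.19/0.7372 = 0.2577 mg/L.
Mass balance: 0.2577·2.237 = 0.137·Cₑ + 2.1·0.00233.
Cₑ = (0.5765 − 0.004893) / 0.137 = 4.173 mg/L.
Required removal = 1 − 4.173/31.9 = 86.92 %.

86.9 %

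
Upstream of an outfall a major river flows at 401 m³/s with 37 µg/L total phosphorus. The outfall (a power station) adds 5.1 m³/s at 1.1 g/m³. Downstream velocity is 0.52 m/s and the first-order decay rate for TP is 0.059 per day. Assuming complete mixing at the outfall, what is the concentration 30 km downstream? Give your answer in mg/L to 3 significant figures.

37 µg/L = 0.037 mg/L.
After complete mixing, C₀ = (5.1·1.1 + 401·0.037) / 406.1 = 0.05035 mg/L.
Travel time t = 3e+04 m / 0.52 m/s = 5.769e+04 s = 0.6677 d.
C = 0.05035·exp(−0.059·0.6677) = 0.05035·0.9614 = 0.0484 mg/L.

0.0484 mg/L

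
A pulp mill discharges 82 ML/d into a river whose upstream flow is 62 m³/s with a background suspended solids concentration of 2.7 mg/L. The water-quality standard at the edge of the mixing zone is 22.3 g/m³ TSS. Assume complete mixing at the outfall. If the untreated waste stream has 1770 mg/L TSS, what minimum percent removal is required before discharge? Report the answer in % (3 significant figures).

82 ML/d = 0.9491 m³/s.
Mass balance: 22.3·62.95 = 0.9491·Cₑ + 62·2.7.
Cₑ = (1404 − 167.4) / 0.9491 = 1303 mg/L.
Required removal = 1 − 1303/1770 = 26.4 %.

26.4 %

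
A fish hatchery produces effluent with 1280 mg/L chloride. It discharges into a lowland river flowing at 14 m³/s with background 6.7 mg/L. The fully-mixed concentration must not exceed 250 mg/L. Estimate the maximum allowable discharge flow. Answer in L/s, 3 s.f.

Mass balance at complete mixing: C_std·(Q_w + Q_r) = Q_w·C_e + Q_r·C_b.
Rearranging, Q_w = Q_r·(C_std − C_b)/(C_e − C_std) = 14·(250 − 6.7) / (1280 − 250) = 3.307 m³/s.
= 3307 L/s.

3310 L/s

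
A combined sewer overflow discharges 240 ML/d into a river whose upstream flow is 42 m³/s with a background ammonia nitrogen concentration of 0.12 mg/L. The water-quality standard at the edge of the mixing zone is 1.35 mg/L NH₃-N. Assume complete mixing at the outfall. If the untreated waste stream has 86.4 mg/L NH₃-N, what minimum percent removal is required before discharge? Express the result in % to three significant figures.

240 ML/d = 2.778 m³/s.
Mass balance: 1.35·44.78 = 2.778·Cₑ + 42·0.12.
Cₑ = (60.45 − 5.04) / 2.778 = 19.95 mg/L.
Required removal = 1 − 19.95/86.4 = 76.91 %.

76.9 %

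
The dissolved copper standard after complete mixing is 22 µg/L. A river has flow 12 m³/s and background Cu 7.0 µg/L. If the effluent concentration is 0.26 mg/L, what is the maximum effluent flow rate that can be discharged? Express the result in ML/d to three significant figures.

65.3 ML/d

7.0 µg/L = 0.007 mg/L.
22 µg/L = 0.022 mg/L.
Mass balance at complete mixing: C_std·(Q_w + Q_r) = Q_w·C_e + Q_r·C_b.
Rearranging, Q_w = Q_r·(C_std − C_b)/(C_e − C_std) = 12·(0.022 − 0.007) / (0.26 − 0.022) = 0.7563 m³/s.
= 65.34 ML/d.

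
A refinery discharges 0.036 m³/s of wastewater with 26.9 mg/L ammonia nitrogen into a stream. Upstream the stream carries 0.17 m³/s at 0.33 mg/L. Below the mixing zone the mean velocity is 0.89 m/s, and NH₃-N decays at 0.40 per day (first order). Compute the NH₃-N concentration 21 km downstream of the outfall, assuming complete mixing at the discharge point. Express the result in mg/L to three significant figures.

4.46 mg/L

After complete mixing, C₀ = (0.036·26.9 + 0.17·0.33) / 0.206 = 4.973 mg/L.
Travel time t = 2.1e+04 m / 0.89 m/s = 2.36e+04 s = 0.2731 d.
C = 4.973·exp(−0.40·0.2731) = 4.973·0.8965 = 4.459 mg/L.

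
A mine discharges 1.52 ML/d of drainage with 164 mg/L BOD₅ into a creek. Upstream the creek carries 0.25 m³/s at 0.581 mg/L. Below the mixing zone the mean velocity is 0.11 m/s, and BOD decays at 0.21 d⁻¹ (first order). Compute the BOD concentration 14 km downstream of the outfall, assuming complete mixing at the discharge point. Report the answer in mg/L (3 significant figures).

8.31 mg/L

1.52 ML/d = 0.01759 m³/s.
After complete mixing, C₀ = (0.01759·164 + 0.25·0.581) / 0.2676 = 11.32 mg/L.
Travel time t = 1.4e+04 m / 0.11 m/s = 1.273e+05 s = 1.473 d.
C = 11.32·exp(−0.21·1.473) = 11.32·0.7339 = 8.312 mg/L.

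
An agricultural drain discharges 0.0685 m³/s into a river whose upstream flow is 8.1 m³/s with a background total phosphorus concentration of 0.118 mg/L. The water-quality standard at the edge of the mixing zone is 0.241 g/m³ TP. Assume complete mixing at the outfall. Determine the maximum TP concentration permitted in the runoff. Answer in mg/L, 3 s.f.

Mass balance: 0.241·8.168 = 0.0685·Cₑ + 8.1·0.118.
Cₑ = (1.969 − 0.9558) / 0.0685 = 14.79 mg/L.

14.8 mg/L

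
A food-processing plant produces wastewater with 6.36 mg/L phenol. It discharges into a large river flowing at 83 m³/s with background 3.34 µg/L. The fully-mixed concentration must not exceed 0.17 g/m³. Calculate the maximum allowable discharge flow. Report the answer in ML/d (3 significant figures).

3.34 µg/L = 0.00334 mg/L.
Mass balance at complete mixing: C_std·(Q_w + Q_r) = Q_w·C_e + Q_r·C_b.
Rearranging, Q_w = Q_r·(C_std − C_b)/(C_e − C_std) = 83·(0.17 − 0.00334) / (6.36 − 0.17) = 2.235 m³/s.
= 193.1 ML/d.

193 ML/d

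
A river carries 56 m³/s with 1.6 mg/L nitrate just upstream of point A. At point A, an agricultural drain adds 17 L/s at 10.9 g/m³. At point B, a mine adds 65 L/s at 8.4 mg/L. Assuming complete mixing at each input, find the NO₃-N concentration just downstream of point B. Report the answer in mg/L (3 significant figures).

1.61 mg/L

17 L/s = 0.017 m³/s.
After input A: C = (56·1.6 + 0.017·10.9) / 56.02 = 1.603 mg/L.
65 L/s = 0.065 m³/s.
After input B: C = (56.02·1.603 + 0.065·8.4) / 56.08 = 1.611 mg/L.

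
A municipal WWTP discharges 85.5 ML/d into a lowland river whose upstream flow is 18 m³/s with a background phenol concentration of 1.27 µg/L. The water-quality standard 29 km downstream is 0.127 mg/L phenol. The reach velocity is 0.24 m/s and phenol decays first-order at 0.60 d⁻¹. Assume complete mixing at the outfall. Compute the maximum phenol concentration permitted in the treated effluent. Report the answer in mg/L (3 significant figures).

85.5 ML/d = 0.9896 m³/s.
1.27 µg/L = 0.00127 mg/L.
Travel time to the compliance point: t = 2.9e+04/0.24 = 1.208e+05 s = 1.399 d; decay factor exp(−0.60·1.399) = 0.4321.
So the concentration just after mixing may be at most 0.127/0.4321 = 0.2939 mg/L.
Mass balance: 0.2939·18.99 = 0.9896·Cₑ + 18·0.00127.
Cₑ = (5.581 − 0.02286) / 0.9896 = 5.617 mg/L.

5.62 mg/L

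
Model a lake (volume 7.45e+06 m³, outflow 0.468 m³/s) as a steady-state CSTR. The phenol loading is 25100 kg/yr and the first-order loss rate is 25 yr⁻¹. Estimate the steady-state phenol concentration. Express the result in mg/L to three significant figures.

Outflow Q = 0.468 m³/s × 3.156e+07 s/yr = 1.477e+07 m³/yr.
Steady-state CSTR mass balance: W = Q·C + k·V·C, so C = W/(Q + kV).
Q + kV = 1.477e+07 + 25·7.45e+06 = 2.01e+08 m³/yr.
C = 25100/2.01e+08 = 0.0001249 kg/m³ = 0.1249 mg/L.

0.125 mg/L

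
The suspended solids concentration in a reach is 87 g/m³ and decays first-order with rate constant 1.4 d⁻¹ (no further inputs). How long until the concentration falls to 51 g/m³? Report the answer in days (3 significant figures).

t = ln(C₀/C)/k = ln(87/51)/1.4 = 0.5341/1.4 = 0.3815 d.

0.381 d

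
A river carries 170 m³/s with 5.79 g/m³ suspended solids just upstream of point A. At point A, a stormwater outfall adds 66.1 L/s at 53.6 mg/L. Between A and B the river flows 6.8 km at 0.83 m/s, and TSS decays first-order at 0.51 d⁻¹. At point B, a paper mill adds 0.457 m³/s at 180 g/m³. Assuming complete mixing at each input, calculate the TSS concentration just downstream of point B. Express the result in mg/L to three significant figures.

6.00 mg/L

66.1 L/s = 0.0661 m³/s.
After input A: C = (170·5.79 + 0.0661·53.6) / 170.1 = 5.809 mg/L.
Over the 6.8 km reach to input B (t = 8193 s = 0.09482 d), decay gives C = 5.809·exp(−0.51·0.09482) = 5.534 mg/L.
After input B: C = (170.1·5.534 + 0.457·180) / 170.5 = 6.002 mg/L.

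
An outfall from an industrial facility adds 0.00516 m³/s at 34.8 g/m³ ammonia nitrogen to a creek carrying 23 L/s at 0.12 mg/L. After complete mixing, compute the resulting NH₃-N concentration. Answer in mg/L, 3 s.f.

23 L/s = 0.023 m³/s.
Flow-weighted mixing gives C = (0.00516·34.8 + 0.023·0.12) / (0.00516 + 0.023) = 0.1823/0.02816 = 6.475 mg/L.

6.47 mg/L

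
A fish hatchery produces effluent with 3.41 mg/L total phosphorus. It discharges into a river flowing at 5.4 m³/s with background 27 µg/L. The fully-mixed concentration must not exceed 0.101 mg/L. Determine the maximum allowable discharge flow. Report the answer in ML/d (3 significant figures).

10.4 ML/d

27 µg/L = 0.027 mg/L.
Mass balance at complete mixing: C_std·(Q_w + Q_r) = Q_w·C_e + Q_r·C_b.
Rearranging, Q_w = Q_r·(C_std − C_b)/(C_e − C_std) = 5.4·(0.101 − 0.027) / (3.41 − 0.101) = 0.1208 m³/s.
= 10.43 ML/d.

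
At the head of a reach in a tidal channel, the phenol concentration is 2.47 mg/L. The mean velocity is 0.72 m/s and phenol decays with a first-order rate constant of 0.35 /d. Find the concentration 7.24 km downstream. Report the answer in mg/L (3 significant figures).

Travel time t = 7.24 km / 0.72 m/s = 7240/0.72 = 1.006e+04 s = 0.1164 d.
First-order decay: C = 2.47·exp(−0.35·0.1164) = 2.47·0.9601 = 2.371 mg/L.

2.37 mg/L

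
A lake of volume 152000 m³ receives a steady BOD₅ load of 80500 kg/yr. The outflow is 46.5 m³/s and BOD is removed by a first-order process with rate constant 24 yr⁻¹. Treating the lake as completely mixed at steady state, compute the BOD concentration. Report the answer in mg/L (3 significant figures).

Outflow Q = 46.5 m³/s × 3.156e+07 s/yr = 1.467e+09 m³/yr.
Steady-state CSTR mass balance: W = Q·C + k·V·C, so C = W/(Q + kV).
Q + kV = 1.467e+09 + 24·152000 = 1.471e+09 m³/yr.
C = 80500/1.471e+09 = 5.472e-05 kg/m³ = 0.05472 mg/L.

0.0547 mg/L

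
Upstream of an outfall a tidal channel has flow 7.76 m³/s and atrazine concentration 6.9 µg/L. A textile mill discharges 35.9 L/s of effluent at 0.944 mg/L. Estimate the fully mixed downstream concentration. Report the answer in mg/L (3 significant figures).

35.9 L/s = 0.0359 m³/s.
6.9 µg/L = 0.0069 mg/L.
By mass balance at complete mixing, C = (0.0359·0.944 + 7.76·0.0069) / (0.0359 + 7.76) = 0.08743/7.796 = 0.01122 mg/L.

0.0112 mg/L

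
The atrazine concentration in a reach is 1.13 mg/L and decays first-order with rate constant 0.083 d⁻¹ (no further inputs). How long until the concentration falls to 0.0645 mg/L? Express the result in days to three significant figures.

t = ln(C₀/C)/k = ln(1.13/0.0645)/0.083 = 2.863/0.083 = 34.5 d.

34.5 d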